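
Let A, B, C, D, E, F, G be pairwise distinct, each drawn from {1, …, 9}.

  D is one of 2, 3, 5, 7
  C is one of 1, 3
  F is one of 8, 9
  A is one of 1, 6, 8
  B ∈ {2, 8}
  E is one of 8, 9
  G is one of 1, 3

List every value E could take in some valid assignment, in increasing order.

8, 9

C and G between them cover only {1, 3} — a naked pair. Remove those values from A, D.
E and F between them cover only {8, 9} — a naked pair. Remove those values from A, B.
A's domain is down to {6}, so A = 6.
B must be 2 (only option left). So D can't be 2.
No further eliminations apply; E can still be any of 8, 9.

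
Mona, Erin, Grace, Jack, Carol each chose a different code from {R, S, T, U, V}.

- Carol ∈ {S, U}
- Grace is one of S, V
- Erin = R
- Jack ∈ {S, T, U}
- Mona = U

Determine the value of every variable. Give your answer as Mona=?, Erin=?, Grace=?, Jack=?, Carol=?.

Mona=U, Erin=R, Grace=V, Jack=T, Carol=S

Mona's domain is down to {U}, so Mona = U. Eliminate U elsewhere: Jack, Carol.
Erin's domain is down to {R}, so Erin = R.
That leaves Carol = S. Strike S from Grace, Jack.
That leaves Grace = V.
That leaves Jack = T.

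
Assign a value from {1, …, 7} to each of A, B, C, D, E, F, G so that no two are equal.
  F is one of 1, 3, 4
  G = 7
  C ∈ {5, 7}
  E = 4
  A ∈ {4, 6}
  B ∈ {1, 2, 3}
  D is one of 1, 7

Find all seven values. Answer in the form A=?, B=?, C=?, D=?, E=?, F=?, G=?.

E has just one choice, so E = 4. So A, F can't be 4.
G's domain is down to {7}, so G = 7. So C, D can't be 7.
A has just one choice, so A = 6.
C's domain is down to {5}, so C = 5.
That leaves D = 1. So B, F can't be 1.
F's domain is down to {3}, so F = 3. Strike 3 from B.
B must be 2 (only option left).

A=6, B=2, C=5, D=1, E=4, F=3, G=7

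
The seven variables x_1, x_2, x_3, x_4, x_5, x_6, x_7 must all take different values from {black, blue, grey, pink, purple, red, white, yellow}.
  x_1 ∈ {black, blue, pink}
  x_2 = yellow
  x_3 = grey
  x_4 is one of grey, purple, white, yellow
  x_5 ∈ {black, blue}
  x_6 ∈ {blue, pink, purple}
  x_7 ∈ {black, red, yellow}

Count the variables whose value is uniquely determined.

x_2 must be yellow (only option left). Strike yellow from x_4, x_7.
x_3 must be grey (only option left). Remove grey from x_4.
Determined: x_2=yellow, x_3=grey. The other variables each still have more than one consistent value. That makes 2.

2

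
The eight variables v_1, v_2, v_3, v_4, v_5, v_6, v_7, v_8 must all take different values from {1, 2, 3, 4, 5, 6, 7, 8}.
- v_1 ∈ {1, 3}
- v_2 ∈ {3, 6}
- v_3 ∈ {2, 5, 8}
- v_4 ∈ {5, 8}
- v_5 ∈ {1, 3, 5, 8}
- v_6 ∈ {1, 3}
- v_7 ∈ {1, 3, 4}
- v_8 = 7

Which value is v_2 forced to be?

v_8 must be 7 (only option left).
Among the 7 still-open variables, 2 fits only v_3 (and all 7 values in {1, 2, 3, 4, 5, 6, 8} must be used), so v_3 = 2.
The 6 still-open variables draw from only 6 values {1, 3, 4, 5, 6, 8}, so each is used; only v_7 can be 4, hence v_7 = 4.
Among the 5 still-open variables, 6 fits only v_2 (and all 5 values in {1, 3, 5, 6, 8} must be used), so v_2 = 6.

6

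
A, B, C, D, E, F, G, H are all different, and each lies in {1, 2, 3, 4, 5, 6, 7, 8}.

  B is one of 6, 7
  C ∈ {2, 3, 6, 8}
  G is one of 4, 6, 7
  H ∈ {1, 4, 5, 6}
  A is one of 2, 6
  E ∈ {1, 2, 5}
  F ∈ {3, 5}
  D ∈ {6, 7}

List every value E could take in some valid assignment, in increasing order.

1, 5

The 8 variables together cover exactly {1, 2, 3, 4, 5, 6, 7, 8} — 8 values for 8 variables — and 8 appears only in C's list, so C = 8.
The 7 still-open variables together cover exactly {1, 2, 3, 4, 5, 6, 7} — 7 values for 7 variables — and 3 appears only in F's list, so F = 3.
B and D share exactly the 2 values {6, 7}; by pigeonhole those values go to them, so strike 6, 7 from A, G, H.
A must be 2 (only option left). Remove 2 from E.
G has just one choice, so G = 4. Remove 4 from H.
No further eliminations apply; E can still be any of 1, 5.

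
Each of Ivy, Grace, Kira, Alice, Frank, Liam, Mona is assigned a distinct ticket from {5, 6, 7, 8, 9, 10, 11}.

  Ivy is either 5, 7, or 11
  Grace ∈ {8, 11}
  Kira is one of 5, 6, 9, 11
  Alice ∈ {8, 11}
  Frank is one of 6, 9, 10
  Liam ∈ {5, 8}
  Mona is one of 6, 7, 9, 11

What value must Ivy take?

7

Among the 7 variables, 10 fits only Frank (and all 7 values in {5, 6, 7, 8, 9, 10, 11} must be used), so Frank = 10.
The 2 variables Grace and Alice are confined to {8, 11}, which locks those values in; drop them from Ivy, Kira, Liam, Mona.
Liam's domain is down to {5}, so Liam = 5. Strike 5 from Ivy, Kira.
So Ivy = 7.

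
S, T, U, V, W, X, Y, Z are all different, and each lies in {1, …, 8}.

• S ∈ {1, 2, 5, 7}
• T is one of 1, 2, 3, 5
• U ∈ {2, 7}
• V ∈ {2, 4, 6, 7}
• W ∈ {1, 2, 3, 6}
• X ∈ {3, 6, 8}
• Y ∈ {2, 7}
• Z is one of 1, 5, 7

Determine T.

3

Among the 8 variables, 4 fits only V (and all 8 values in {1, 2, 3, 4, 5, 6, 7, 8} must be used), so V = 4.
Among the 7 still-open variables, 8 fits only X (and all 7 values in {1, 2, 3, 5, 6, 7, 8} must be used), so X = 8.
The 6 still-open variables draw from only 6 values {1, 2, 3, 5, 6, 7}, so each is used; only W can be 6, hence W = 6.
The 5 still-open variables together cover exactly {1, 2, 3, 5, 7} — 5 values for 5 variables — and 3 appears only in T's list, so T = 3.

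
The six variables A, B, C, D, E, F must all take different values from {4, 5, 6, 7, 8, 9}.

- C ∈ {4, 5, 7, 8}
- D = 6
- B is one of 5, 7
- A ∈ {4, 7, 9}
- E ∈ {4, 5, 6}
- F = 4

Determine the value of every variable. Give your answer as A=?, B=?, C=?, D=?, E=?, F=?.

A=9, B=7, C=8, D=6, E=5, F=4

D must be 6 (only option left). Strike 6 from E.
F has just one choice, so F = 4. Eliminate 4 elsewhere: A, C, E.
E's domain is down to {5}, so E = 5. So B, C can't be 5.
That leaves B = 7. Remove 7 from A, C.
That leaves C = 8.
That leaves A = 9.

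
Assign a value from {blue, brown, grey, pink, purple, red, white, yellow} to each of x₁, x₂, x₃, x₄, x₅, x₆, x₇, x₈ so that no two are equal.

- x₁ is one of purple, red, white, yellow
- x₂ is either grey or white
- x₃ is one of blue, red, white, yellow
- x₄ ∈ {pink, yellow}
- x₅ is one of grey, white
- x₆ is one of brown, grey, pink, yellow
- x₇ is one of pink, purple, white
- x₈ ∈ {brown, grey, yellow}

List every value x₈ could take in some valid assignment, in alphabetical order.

The 8 variables together cover exactly {blue, brown, grey, pink, purple, red, white, yellow} — 8 values for 8 variables — and blue appears only in x₃'s list, so x₃ = blue.
Among the 7 still-open variables, red fits only x₁ (and all 7 values in {brown, grey, pink, purple, red, white, yellow} must be used), so x₁ = red.
The 6 still-open variables draw from only 6 values {brown, grey, pink, purple, white, yellow}, so each is used; only x₇ can be purple, hence x₇ = purple.
The 2 variables x₂ and x₅ are confined to {grey, white}, which locks those values in; drop them from x₆, x₈.
No further eliminations apply; x₈ can still be any of brown, yellow.

brown, yellow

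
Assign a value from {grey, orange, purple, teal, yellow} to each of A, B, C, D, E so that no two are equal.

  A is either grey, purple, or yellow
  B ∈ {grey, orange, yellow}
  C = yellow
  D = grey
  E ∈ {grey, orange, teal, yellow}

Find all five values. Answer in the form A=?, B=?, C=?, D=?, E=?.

C has just one choice, so C = yellow. Strike yellow from A, B, E.
D's domain is down to {grey}, so D = grey. Eliminate grey elsewhere: A, B, E.
A's domain is down to {purple}, so A = purple.
B's domain is down to {orange}, so B = orange. Remove orange from E.
E must be teal (only option left).

A=purple, B=orange, C=yellow, D=grey, E=teal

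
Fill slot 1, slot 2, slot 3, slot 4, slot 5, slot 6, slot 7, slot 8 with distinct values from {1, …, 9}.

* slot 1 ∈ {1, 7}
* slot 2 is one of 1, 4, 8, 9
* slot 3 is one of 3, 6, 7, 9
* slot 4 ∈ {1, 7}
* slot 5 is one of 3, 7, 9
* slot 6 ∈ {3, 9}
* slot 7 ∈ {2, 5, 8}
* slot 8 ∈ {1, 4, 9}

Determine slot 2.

slot 1 and slot 4 share exactly the 2 values {1, 7}; by pigeonhole those values go to them, so strike 1, 7 from slot 2, slot 3, slot 5, slot 8.
The 2 variables slot 5 and slot 6 are confined to {3, 9}, which locks those values in; drop them from slot 2, slot 3, slot 8.
That leaves slot 3 = 6.
That leaves slot 8 = 4. So slot 2 can't be 4.
So slot 2 = 8.

8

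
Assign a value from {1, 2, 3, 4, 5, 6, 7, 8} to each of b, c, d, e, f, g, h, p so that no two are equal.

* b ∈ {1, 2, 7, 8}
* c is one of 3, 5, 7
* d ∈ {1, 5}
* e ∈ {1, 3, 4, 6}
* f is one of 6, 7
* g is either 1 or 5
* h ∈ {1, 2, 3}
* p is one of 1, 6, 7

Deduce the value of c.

Among the 8 variables, 4 fits only e (and all 8 values in {1, 2, 3, 4, 5, 6, 7, 8} must be used), so e = 4.
The 7 still-open variables together cover exactly {1, 2, 3, 5, 6, 7, 8} — 7 values for 7 variables — and 8 appears only in b's list, so b = 8.
The 6 still-open variables together cover exactly {1, 2, 3, 5, 6, 7} — 6 values for 6 variables — and 2 appears only in h's list, so h = 2.
The 5 still-open variables together cover exactly {1, 3, 5, 6, 7} — 5 values for 5 variables — and 3 appears only in c's list, so c = 3.

3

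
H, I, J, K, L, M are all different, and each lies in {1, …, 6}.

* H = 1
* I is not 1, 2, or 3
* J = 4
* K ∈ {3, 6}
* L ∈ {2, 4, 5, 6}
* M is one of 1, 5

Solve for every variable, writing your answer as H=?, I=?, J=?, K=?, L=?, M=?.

H=1, I=6, J=4, K=3, L=2, M=5

H has just one choice, so H = 1. Strike 1 from M.
J must be 4 (only option left). So I, L can't be 4.
M has just one choice, so M = 5. So I, L can't be 5.
That leaves I = 6. Remove 6 from K, L.
K must be 3 (only option left).
L must be 2 (only option left).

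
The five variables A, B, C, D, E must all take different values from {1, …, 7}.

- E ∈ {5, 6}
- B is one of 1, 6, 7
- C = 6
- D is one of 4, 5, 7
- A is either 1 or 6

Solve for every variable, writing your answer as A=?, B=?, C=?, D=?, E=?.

A=1, B=7, C=6, D=4, E=5

C must be 6 (only option left). Eliminate 6 elsewhere: A, B, E.
E must be 5 (only option left). Eliminate 5 elsewhere: D.
A has just one choice, so A = 1. Remove 1 from B.
B's domain is down to {7}, so B = 7. Remove 7 from D.
That leaves D = 4.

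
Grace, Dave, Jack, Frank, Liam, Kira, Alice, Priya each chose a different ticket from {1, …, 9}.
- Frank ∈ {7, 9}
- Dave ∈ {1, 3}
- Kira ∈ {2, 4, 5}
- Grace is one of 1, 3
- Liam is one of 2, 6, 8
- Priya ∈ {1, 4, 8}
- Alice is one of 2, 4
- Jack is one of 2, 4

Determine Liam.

Grace and Dave between them cover only {1, 3} — a naked pair. Remove those values from Priya.
Jack and Alice between them cover only {2, 4} — a naked pair. Remove those values from Liam, Kira, Priya.
That leaves Kira = 5.
Priya's domain is down to {8}, so Priya = 8. Remove 8 from Liam.
So Liam = 6.

6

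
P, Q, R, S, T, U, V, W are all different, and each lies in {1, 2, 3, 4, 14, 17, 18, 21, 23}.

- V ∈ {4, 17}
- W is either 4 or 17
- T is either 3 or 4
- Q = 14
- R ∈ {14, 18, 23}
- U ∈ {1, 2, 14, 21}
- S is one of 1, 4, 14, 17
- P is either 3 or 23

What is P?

Q has just one choice, so Q = 14. Remove 14 from R, S, U.
V and W share exactly the 2 values {4, 17}; by pigeonhole those values go to them, so strike 4, 17 from S, T.
S must be 1 (only option left). Eliminate 1 elsewhere: U.
That leaves T = 3. Remove 3 from P.
So P = 23.

23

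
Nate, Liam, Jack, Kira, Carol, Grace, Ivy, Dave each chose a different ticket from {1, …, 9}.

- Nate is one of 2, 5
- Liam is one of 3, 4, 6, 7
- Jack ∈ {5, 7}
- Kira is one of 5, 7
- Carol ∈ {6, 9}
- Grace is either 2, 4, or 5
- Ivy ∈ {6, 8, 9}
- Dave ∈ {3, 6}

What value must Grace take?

Among the 8 variables, 8 fits only Ivy (and all 8 values in {2, 3, 4, 5, 6, 7, 8, 9} must be used), so Ivy = 8.
The 7 still-open variables together cover exactly {2, 3, 4, 5, 6, 7, 9} — 7 values for 7 variables — and 9 appears only in Carol's list, so Carol = 9.
The 2 variables Jack and Kira are confined to {5, 7}, which locks those values in; drop them from Nate, Liam, Grace.
Nate must be 2 (only option left). Remove 2 from Grace.
So Grace = 4.

4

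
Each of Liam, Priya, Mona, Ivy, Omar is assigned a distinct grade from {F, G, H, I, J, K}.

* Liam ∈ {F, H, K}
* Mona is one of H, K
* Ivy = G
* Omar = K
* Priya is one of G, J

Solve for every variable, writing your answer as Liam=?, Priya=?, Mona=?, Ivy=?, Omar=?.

Ivy's domain is down to {G}, so Ivy = G. Strike G from Priya.
Omar's domain is down to {K}, so Omar = K. Remove K from Liam, Mona.
That leaves Priya = J.
Mona must be H (only option left). Strike H from Liam.
Liam's domain is down to {F}, so Liam = F.

Liam=F, Priya=J, Mona=H, Ivy=G, Omar=K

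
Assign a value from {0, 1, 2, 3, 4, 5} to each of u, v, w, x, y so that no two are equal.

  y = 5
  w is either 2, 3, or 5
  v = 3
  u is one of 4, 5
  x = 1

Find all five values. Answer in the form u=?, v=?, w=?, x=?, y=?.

v has just one choice, so v = 3. So w can't be 3.
x's domain is down to {1}, so x = 1.
y's domain is down to {5}, so y = 5. Strike 5 from u, w.
u has just one choice, so u = 4.
w's domain is down to {2}, so w = 2.

u=4, v=3, w=2, x=1, y=5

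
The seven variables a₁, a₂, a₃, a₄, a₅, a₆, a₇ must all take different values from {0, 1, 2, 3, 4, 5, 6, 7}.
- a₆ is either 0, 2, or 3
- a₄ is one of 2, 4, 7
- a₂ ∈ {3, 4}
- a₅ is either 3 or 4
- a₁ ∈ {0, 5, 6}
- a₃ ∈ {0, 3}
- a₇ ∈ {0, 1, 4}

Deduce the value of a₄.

7

The 2 variables a₂ and a₅ are confined to {3, 4}, which locks those values in; drop them from a₃, a₄, a₆, a₇.
a₃'s domain is down to {0}, so a₃ = 0. So a₁, a₆, a₇ can't be 0.
a₆ must be 2 (only option left). Eliminate 2 elsewhere: a₄.
So a₄ = 7.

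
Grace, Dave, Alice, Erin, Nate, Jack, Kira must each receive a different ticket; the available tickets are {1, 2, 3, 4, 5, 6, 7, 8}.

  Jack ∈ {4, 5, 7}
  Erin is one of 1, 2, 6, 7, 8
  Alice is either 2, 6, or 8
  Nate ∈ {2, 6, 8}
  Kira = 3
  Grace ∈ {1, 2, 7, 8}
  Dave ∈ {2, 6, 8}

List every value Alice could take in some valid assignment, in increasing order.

2, 6, 8

Kira's domain is down to {3}, so Kira = 3.
Dave, Alice, Nate share exactly the 3 values {2, 6, 8}; by pigeonhole those values go to them, so strike 2, 6, 8 from Grace, Erin.
Grace and Erin between them cover only {1, 7} — a naked pair. Remove those values from Jack.
No further eliminations apply; Alice can still be any of 2, 6, 8.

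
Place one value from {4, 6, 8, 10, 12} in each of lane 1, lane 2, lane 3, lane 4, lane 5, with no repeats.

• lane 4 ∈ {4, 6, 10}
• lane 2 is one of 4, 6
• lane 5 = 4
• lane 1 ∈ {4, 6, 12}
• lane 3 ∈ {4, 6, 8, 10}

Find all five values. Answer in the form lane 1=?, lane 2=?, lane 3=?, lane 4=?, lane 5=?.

lane 5's domain is down to {4}, so lane 5 = 4. Strike 4 from lane 1, lane 2, lane 3, lane 4.
lane 2 has just one choice, so lane 2 = 6. So lane 1, lane 3, lane 4 can't be 6.
That leaves lane 4 = 10. Remove 10 from lane 3.
That leaves lane 1 = 12.
lane 3's domain is down to {8}, so lane 3 = 8.

lane 1=12, lane 2=6, lane 3=8, lane 4=10, lane 5=4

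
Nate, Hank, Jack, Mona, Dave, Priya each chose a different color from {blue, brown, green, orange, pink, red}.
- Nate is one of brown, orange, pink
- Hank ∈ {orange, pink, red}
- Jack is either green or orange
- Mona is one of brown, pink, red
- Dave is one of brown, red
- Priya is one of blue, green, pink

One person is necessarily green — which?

Jack

The 6 variables draw from only 6 values {blue, brown, green, orange, pink, red}, so each is used; only Priya can be blue, hence Priya = blue.
Among the 5 still-open variables, green fits only Jack (and all 5 values in {brown, green, orange, pink, red} must be used), so Jack = green.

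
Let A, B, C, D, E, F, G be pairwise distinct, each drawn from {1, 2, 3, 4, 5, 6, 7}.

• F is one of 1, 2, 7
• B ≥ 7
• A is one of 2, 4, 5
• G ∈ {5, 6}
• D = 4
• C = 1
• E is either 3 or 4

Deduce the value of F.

2

B must be 7 (only option left). Remove 7 from F.
C's domain is down to {1}, so C = 1. Eliminate 1 elsewhere: F.
So F = 2.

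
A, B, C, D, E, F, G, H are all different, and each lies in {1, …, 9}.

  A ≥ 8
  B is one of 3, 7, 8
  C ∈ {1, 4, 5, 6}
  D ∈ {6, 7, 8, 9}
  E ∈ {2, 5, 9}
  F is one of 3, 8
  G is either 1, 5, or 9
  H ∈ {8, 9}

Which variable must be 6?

A and H share exactly the 2 values {8, 9}; by pigeonhole those values go to them, so strike 8, 9 from B, D, E, F, G.
F must be 3 (only option left). So B can't be 3.
That leaves B = 7. So D can't be 7.
So 6 goes to D.

D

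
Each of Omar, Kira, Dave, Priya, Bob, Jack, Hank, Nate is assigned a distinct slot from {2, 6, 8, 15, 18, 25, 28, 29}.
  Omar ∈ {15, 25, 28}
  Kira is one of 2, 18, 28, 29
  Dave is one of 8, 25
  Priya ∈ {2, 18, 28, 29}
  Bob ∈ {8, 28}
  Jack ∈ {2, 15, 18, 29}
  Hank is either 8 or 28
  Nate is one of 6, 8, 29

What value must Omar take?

15

The 8 variables together cover exactly {2, 6, 8, 15, 18, 25, 28, 29} — 8 values for 8 variables — and 6 appears only in Nate's list, so Nate = 6.
The 2 variables Bob and Hank are confined to {8, 28}, which locks those values in; drop them from Omar, Kira, Dave, Priya.
Dave has just one choice, so Dave = 25. So Omar can't be 25.
So Omar = 15.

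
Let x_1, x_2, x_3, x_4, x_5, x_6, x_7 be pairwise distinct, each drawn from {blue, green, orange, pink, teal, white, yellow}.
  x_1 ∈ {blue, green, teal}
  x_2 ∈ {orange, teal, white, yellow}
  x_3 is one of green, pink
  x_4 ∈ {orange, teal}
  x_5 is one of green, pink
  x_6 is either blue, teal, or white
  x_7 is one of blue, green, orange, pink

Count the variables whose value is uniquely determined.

The 7 variables together cover exactly {blue, green, orange, pink, teal, white, yellow} — 7 values for 7 variables — and yellow appears only in x_2's list, so x_2 = yellow.
Among the 6 still-open variables, white fits only x_6 (and all 6 values in {blue, green, orange, pink, teal, white} must be used), so x_6 = white.
x_3 and x_5 between them cover only {green, pink} — a naked pair. Remove those values from x_1, x_7.
Determined: x_2=yellow, x_6=white. The other variables each still have more than one consistent value. That makes 2.

2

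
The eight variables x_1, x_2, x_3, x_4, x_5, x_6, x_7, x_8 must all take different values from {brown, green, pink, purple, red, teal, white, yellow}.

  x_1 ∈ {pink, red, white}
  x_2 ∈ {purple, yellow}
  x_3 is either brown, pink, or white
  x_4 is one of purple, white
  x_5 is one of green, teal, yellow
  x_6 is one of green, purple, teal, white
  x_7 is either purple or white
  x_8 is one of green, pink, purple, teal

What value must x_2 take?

yellow

The 8 variables draw from only 8 values {brown, green, pink, purple, red, teal, white, yellow}, so each is used; only x_3 can be brown, hence x_3 = brown.
Among the 7 still-open variables, red fits only x_1 (and all 7 values in {green, pink, purple, red, teal, white, yellow} must be used), so x_1 = red.
The 6 still-open variables together cover exactly {green, pink, purple, teal, white, yellow} — 6 values for 6 variables — and pink appears only in x_8's list, so x_8 = pink.
x_4 and x_7 between them cover only {purple, white} — a naked pair. Remove those values from x_2, x_6.
So x_2 = yellow.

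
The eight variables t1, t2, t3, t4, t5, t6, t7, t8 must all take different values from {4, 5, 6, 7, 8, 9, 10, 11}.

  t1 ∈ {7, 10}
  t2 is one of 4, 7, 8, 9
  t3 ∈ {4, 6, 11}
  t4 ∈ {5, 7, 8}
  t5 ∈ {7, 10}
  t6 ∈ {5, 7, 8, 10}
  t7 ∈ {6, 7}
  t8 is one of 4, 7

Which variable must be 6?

The 8 variables draw from only 8 values {4, 5, 6, 7, 8, 9, 10, 11}, so each is used; only t2 can be 9, hence t2 = 9.
The 7 still-open variables together cover exactly {4, 5, 6, 7, 8, 10, 11} — 7 values for 7 variables — and 11 appears only in t3's list, so t3 = 11.
Among the 6 still-open variables, 4 fits only t8 (and all 6 values in {4, 5, 6, 7, 8, 10} must be used), so t8 = 4.
The 5 still-open variables draw from only 5 values {5, 6, 7, 8, 10}, so each is used; only t7 can be 6, hence t7 = 6.

t7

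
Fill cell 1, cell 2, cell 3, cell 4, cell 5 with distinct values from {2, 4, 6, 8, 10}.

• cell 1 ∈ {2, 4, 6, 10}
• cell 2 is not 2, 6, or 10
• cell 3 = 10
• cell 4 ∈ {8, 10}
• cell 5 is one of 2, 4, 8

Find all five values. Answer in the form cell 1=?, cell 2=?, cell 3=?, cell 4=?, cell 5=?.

cell 1=6, cell 2=4, cell 3=10, cell 4=8, cell 5=2

cell 3's domain is down to {10}, so cell 3 = 10. Remove 10 from cell 1, cell 4.
cell 4 has just one choice, so cell 4 = 8. Remove 8 from cell 2, cell 5.
cell 2's domain is down to {4}, so cell 2 = 4. So cell 1, cell 5 can't be 4.
cell 5's domain is down to {2}, so cell 5 = 2. Strike 2 from cell 1.
cell 1's domain is down to {6}, so cell 1 = 6.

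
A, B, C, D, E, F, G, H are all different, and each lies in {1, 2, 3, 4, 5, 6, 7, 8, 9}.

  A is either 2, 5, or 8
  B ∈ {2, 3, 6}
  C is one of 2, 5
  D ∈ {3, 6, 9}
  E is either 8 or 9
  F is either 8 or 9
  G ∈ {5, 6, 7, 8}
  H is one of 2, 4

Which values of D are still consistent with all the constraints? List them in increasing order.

3, 6

The 8 variables draw from only 8 values {2, 3, 4, 5, 6, 7, 8, 9}, so each is used; only H can be 4, hence H = 4.
The 7 still-open variables draw from only 7 values {2, 3, 5, 6, 7, 8, 9}, so each is used; only G can be 7, hence G = 7.
E and F between them cover only {8, 9} — a naked pair. Remove those values from A, D.
A and C share exactly the 2 values {2, 5}; by pigeonhole those values go to them, so strike 2, 5 from B.
No further eliminations apply; D can still be any of 3, 6.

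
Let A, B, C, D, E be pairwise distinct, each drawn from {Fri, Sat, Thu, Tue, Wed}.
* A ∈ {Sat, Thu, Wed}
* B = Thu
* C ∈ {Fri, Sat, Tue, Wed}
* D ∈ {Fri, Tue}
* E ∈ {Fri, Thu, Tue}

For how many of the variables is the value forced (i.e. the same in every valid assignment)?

1

B must be Thu (only option left). Strike Thu from A, E.
D and E share exactly the 2 values {Fri, Tue}; by pigeonhole those values go to them, so strike Fri, Tue from C.
Determined: B=Thu. The other variables each still have more than one consistent value. That makes 1.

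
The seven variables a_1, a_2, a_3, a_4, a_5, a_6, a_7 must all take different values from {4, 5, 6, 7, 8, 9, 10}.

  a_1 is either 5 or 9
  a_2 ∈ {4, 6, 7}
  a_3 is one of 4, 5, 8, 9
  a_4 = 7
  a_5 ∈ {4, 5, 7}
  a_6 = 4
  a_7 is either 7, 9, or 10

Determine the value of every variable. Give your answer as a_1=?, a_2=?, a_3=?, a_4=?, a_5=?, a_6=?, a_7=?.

a_4's domain is down to {7}, so a_4 = 7. Eliminate 7 elsewhere: a_2, a_5, a_7.
a_6's domain is down to {4}, so a_6 = 4. Strike 4 from a_2, a_3, a_5.
a_2's domain is down to {6}, so a_2 = 6.
a_5's domain is down to {5}, so a_5 = 5. Eliminate 5 elsewhere: a_1, a_3.
a_1 has just one choice, so a_1 = 9. Remove 9 from a_3, a_7.
a_3 has just one choice, so a_3 = 8.
a_7's domain is down to {10}, so a_7 = 10.

a_1=9, a_2=6, a_3=8, a_4=7, a_5=5, a_6=4, a_7=10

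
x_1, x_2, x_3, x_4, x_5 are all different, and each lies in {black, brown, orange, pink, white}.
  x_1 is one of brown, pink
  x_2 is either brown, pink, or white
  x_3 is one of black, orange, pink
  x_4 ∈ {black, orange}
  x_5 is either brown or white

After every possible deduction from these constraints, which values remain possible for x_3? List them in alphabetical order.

x_1, x_2, x_5 share exactly the 3 values {brown, pink, white}; by pigeonhole those values go to them, so strike brown, pink, white from x_3.
No further eliminations apply; x_3 can still be any of black, orange.

black, orange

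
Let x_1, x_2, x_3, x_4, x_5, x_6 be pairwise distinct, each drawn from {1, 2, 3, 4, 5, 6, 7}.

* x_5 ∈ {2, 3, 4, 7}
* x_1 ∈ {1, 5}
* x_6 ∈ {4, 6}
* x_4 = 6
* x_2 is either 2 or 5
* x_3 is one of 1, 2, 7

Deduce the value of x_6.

4

x_4 has just one choice, so x_4 = 6. Eliminate 6 elsewhere: x_6.
So x_6 = 4.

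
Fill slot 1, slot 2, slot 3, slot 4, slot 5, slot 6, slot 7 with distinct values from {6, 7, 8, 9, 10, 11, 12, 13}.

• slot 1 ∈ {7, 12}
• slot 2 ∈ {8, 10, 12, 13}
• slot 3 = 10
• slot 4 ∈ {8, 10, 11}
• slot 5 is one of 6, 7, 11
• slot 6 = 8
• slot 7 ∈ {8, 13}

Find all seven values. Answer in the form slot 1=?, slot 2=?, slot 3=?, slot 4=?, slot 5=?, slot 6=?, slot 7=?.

slot 3 has just one choice, so slot 3 = 10. So slot 2, slot 4 can't be 10.
slot 6 has just one choice, so slot 6 = 8. Strike 8 from slot 2, slot 4, slot 7.
slot 7 has just one choice, so slot 7 = 13. So slot 2 can't be 13.
That leaves slot 2 = 12. Strike 12 from slot 1.
slot 4's domain is down to {11}, so slot 4 = 11. So slot 5 can't be 11.
slot 1 has just one choice, so slot 1 = 7. Eliminate 7 elsewhere: slot 5.
That leaves slot 5 = 6.

slot 1=7, slot 2=12, slot 3=10, slot 4=11, slot 5=6, slot 6=8, slot 7=13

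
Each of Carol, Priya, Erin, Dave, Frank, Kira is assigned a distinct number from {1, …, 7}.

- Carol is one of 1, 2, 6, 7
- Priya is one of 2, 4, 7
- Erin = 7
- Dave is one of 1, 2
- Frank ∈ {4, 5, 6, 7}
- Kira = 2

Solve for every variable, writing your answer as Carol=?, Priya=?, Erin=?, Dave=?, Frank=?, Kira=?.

Carol=6, Priya=4, Erin=7, Dave=1, Frank=5, Kira=2

Erin's domain is down to {7}, so Erin = 7. Remove 7 from Carol, Priya, Frank.
That leaves Kira = 2. Eliminate 2 elsewhere: Carol, Priya, Dave.
That leaves Priya = 4. Strike 4 from Frank.
Dave has just one choice, so Dave = 1. Remove 1 from Carol.
Carol has just one choice, so Carol = 6. Eliminate 6 elsewhere: Frank.
Frank's domain is down to {5}, so Frank = 5.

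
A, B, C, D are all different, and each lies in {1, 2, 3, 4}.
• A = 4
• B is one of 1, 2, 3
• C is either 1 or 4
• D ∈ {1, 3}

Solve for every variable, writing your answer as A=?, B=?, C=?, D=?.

A=4, B=2, C=1, D=3

A has just one choice, so A = 4. So C can't be 4.
C must be 1 (only option left). Strike 1 from B, D.
D has just one choice, so D = 3. Strike 3 from B.
B's domain is down to {2}, so B = 2.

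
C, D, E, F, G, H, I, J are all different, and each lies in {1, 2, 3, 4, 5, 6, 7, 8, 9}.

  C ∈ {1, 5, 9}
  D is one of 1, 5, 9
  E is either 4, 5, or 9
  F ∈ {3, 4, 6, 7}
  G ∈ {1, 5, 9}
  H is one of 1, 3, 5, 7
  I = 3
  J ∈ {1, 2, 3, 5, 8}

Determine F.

6

I must be 3 (only option left). Strike 3 from F, H, J.
C, D, G share exactly the 3 values {1, 5, 9}; by pigeonhole those values go to them, so strike 1, 5, 9 from E, H, J.
That leaves E = 4. Remove 4 from F.
H's domain is down to {7}, so H = 7. So F can't be 7.
So F = 6.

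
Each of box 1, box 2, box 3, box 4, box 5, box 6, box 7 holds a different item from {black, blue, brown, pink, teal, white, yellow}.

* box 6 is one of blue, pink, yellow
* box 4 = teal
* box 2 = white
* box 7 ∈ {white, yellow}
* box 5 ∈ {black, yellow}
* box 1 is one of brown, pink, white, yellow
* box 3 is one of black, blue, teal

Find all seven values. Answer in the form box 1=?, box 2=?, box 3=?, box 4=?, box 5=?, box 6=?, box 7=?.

box 2's domain is down to {white}, so box 2 = white. Strike white from box 1, box 7.
box 4 has just one choice, so box 4 = teal. So box 3 can't be teal.
That leaves box 7 = yellow. So box 1, box 5, box 6 can't be yellow.
That leaves box 5 = black. Remove black from box 3.
That leaves box 3 = blue. Remove blue from box 6.
box 6 must be pink (only option left). Strike pink from box 1.
box 1 has just one choice, so box 1 = brown.

box 1=brown, box 2=white, box 3=blue, box 4=teal, box 5=black, box 6=pink, box 7=yellow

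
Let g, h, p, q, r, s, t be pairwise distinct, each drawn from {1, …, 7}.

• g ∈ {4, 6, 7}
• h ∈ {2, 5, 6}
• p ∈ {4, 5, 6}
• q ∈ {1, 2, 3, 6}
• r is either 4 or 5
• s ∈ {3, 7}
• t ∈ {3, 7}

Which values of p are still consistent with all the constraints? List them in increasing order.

The 7 variables draw from only 7 values {1, 2, 3, 4, 5, 6, 7}, so each is used; only q can be 1, hence q = 1.
The 6 still-open variables together cover exactly {2, 3, 4, 5, 6, 7} — 6 values for 6 variables — and 2 appears only in h's list, so h = 2.
s and t between them cover only {3, 7} — a naked pair. Remove those values from g.
No further eliminations apply; p can still be any of 4, 5, 6.

4, 5, 6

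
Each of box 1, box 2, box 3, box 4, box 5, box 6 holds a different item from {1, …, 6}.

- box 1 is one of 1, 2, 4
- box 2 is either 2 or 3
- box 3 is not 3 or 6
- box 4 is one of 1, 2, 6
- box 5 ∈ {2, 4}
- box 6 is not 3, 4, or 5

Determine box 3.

The 6 variables together cover exactly {1, 2, 3, 4, 5, 6} — 6 values for 6 variables — and 3 appears only in box 2's list, so box 2 = 3.
Among the 5 still-open variables, 5 fits only box 3 (and all 5 values in {1, 2, 4, 5, 6} must be used), so box 3 = 5.

5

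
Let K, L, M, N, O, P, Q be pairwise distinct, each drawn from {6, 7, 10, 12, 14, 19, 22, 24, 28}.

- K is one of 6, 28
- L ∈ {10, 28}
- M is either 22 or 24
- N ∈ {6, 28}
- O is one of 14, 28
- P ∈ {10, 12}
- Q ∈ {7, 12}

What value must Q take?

7

K and N share exactly the 2 values {6, 28}; by pigeonhole those values go to them, so strike 6, 28 from L, O.
L must be 10 (only option left). Strike 10 from P.
O must be 14 (only option left).
That leaves P = 12. So Q can't be 12.
So Q = 7.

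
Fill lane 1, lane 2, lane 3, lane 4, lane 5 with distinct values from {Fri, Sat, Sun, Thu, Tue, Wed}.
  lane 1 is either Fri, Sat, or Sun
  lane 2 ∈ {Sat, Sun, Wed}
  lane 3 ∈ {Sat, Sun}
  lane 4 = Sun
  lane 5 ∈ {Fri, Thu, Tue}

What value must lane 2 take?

lane 4 has just one choice, so lane 4 = Sun. Strike Sun from lane 1, lane 2, lane 3.
lane 3 must be Sat (only option left). Strike Sat from lane 1, lane 2.
So lane 2 = Wed.

Wed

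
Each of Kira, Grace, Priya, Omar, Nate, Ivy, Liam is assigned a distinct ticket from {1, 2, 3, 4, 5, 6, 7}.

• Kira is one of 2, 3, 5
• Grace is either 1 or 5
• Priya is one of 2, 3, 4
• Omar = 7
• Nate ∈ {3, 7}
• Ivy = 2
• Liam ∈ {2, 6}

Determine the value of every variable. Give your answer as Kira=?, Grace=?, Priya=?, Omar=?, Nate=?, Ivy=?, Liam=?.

Omar must be 7 (only option left). Remove 7 from Nate.
Nate's domain is down to {3}, so Nate = 3. Strike 3 from Kira, Priya.
Ivy's domain is down to {2}, so Ivy = 2. Strike 2 from Kira, Priya, Liam.
Liam must be 6 (only option left).
That leaves Kira = 5. So Grace can't be 5.
Grace's domain is down to {1}, so Grace = 1.
Priya has just one choice, so Priya = 4.

Kira=5, Grace=1, Priya=4, Omar=7, Nate=3, Ivy=2, Liam=6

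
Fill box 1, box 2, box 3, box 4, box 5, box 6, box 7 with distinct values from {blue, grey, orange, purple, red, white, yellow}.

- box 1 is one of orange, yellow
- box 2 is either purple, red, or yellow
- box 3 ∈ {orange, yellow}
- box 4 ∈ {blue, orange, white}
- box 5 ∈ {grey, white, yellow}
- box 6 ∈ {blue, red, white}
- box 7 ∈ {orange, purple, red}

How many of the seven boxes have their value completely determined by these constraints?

The 7 variables together cover exactly {blue, grey, orange, purple, red, white, yellow} — 7 values for 7 variables — and grey appears only in box 5's list, so box 5 = grey.
The 2 variables box 1 and box 3 are confined to {orange, yellow}, which locks those values in; drop them from box 2, box 4, box 7.
box 2 and box 7 between them cover only {purple, red} — a naked pair. Remove those values from box 6.
Determined: box 5=grey. The other boxes each still have more than one consistent value. That makes 1.

1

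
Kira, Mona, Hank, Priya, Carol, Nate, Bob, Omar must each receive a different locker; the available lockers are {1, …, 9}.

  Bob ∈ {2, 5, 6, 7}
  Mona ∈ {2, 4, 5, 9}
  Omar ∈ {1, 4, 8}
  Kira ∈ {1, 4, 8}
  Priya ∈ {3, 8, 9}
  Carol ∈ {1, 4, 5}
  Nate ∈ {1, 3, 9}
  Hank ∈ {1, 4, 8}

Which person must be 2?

Mona

Kira, Hank, Omar share exactly the 3 values {1, 4, 8}; by pigeonhole those values go to them, so strike 1, 4, 8 from Mona, Priya, Carol, Nate.
Carol must be 5 (only option left). Strike 5 from Mona, Bob.
Priya and Nate between them cover only {3, 9} — a naked pair. Remove those values from Mona.
So 2 goes to Mona.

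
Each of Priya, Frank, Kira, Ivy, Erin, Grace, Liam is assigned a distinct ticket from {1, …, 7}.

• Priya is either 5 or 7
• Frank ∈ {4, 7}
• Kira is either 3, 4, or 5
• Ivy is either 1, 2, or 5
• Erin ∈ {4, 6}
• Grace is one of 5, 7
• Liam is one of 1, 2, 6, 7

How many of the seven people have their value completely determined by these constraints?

3

The 7 variables together cover exactly {1, 2, 3, 4, 5, 6, 7} — 7 values for 7 variables — and 3 appears only in Kira's list, so Kira = 3.
Priya and Grace between them cover only {5, 7} — a naked pair. Remove those values from Frank, Ivy, Liam.
Frank must be 4 (only option left). So Erin can't be 4.
Erin has just one choice, so Erin = 6. Strike 6 from Liam.
Determined: Frank=4, Kira=3, Erin=6. The other people each still have more than one consistent value. That makes 3.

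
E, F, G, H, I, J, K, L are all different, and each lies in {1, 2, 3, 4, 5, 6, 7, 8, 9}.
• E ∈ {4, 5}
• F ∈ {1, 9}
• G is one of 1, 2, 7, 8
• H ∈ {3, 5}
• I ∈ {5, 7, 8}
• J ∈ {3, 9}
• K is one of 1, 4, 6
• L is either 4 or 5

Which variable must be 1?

E and L share exactly the 2 values {4, 5}; by pigeonhole those values go to them, so strike 4, 5 from H, I, K.
H's domain is down to {3}, so H = 3. Eliminate 3 elsewhere: J.
That leaves J = 9. So F can't be 9.
So 1 goes to F.

F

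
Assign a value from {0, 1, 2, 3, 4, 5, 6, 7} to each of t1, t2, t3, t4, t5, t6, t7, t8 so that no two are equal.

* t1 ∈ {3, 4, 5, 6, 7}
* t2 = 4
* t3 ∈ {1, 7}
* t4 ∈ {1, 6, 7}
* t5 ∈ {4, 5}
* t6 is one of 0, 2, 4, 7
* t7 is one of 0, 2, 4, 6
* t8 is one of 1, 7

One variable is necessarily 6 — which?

t2 must be 4 (only option left). So t1, t5, t6, t7 can't be 4.
t5's domain is down to {5}, so t5 = 5. Eliminate 5 elsewhere: t1.
The 6 still-open variables together cover exactly {0, 1, 2, 3, 6, 7} — 6 values for 6 variables — and 3 appears only in t1's list, so t1 = 3.
t3 and t8 share exactly the 2 values {1, 7}; by pigeonhole those values go to them, so strike 1, 7 from t4, t6.

t4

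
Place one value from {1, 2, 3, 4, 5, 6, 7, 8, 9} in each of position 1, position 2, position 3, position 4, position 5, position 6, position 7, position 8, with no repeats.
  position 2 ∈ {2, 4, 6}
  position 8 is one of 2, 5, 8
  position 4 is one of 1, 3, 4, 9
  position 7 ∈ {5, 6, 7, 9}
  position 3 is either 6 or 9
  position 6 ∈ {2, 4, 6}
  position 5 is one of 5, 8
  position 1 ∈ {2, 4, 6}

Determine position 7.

The 3 variables position 1, position 2, position 6 are confined to {2, 4, 6}, which locks those values in; drop them from position 3, position 4, position 7, position 8.
position 3's domain is down to {9}, so position 3 = 9. Remove 9 from position 4, position 7.
position 5 and position 8 between them cover only {5, 8} — a naked pair. Remove those values from position 7.
So position 7 = 7.

7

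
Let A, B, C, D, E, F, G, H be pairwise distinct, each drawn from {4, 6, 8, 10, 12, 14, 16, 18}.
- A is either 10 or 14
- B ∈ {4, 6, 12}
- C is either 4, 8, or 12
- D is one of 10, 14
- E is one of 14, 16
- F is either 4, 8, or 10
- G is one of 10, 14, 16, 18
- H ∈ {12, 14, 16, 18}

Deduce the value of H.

12

The 8 variables together cover exactly {4, 6, 8, 10, 12, 14, 16, 18} — 8 values for 8 variables — and 6 appears only in B's list, so B = 6.
A and D between them cover only {10, 14} — a naked pair. Remove those values from E, F, G, H.
E's domain is down to {16}, so E = 16. Eliminate 16 elsewhere: G, H.
That leaves G = 18. Eliminate 18 elsewhere: H.
So H = 12.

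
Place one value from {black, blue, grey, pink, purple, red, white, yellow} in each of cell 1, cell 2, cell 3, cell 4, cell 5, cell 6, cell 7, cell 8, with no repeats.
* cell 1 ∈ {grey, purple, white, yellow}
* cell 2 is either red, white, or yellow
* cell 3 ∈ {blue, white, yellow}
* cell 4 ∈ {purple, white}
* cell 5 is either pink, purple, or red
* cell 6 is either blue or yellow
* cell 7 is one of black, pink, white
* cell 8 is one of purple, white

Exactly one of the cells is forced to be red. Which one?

The 8 variables together cover exactly {black, blue, grey, pink, purple, red, white, yellow} — 8 values for 8 variables — and black appears only in cell 7's list, so cell 7 = black.
The 7 still-open variables draw from only 7 values {blue, grey, pink, purple, red, white, yellow}, so each is used; only cell 1 can be grey, hence cell 1 = grey.
The 6 still-open variables draw from only 6 values {blue, pink, purple, red, white, yellow}, so each is used; only cell 5 can be pink, hence cell 5 = pink.
The 5 still-open variables draw from only 5 values {blue, purple, red, white, yellow}, so each is used; only cell 2 can be red, hence cell 2 = red.

cell 2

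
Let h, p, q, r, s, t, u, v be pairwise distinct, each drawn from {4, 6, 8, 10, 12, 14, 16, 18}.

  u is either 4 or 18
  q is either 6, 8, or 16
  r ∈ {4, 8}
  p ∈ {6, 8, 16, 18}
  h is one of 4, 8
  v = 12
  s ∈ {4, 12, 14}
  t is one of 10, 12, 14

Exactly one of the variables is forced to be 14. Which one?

s

v's domain is down to {12}, so v = 12. Strike 12 from s, t.
The 7 still-open variables draw from only 7 values {4, 6, 8, 10, 14, 16, 18}, so each is used; only t can be 10, hence t = 10.
The 6 still-open variables together cover exactly {4, 6, 8, 14, 16, 18} — 6 values for 6 variables — and 14 appears only in s's list, so s = 14.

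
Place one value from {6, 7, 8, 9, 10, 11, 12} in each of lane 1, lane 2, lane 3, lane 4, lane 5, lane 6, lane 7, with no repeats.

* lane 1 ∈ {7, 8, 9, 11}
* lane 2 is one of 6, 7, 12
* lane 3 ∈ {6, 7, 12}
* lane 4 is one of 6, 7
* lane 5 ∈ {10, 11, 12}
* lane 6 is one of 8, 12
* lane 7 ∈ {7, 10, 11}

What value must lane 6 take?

Among the 7 variables, 9 fits only lane 1 (and all 7 values in {6, 7, 8, 9, 10, 11, 12} must be used), so lane 1 = 9.
The 6 still-open variables together cover exactly {6, 7, 8, 10, 11, 12} — 6 values for 6 variables — and 8 appears only in lane 6's list, so lane 6 = 8.

8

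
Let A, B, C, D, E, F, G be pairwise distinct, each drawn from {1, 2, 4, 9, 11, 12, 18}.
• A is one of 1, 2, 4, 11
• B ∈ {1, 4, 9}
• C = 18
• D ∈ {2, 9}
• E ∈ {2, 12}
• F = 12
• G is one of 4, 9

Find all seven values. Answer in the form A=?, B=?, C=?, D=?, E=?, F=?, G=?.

A=11, B=1, C=18, D=9, E=2, F=12, G=4

C must be 18 (only option left).
That leaves F = 12. Remove 12 from E.
E has just one choice, so E = 2. So A, D can't be 2.
D must be 9 (only option left). Eliminate 9 elsewhere: B, G.
G has just one choice, so G = 4. So A, B can't be 4.
B has just one choice, so B = 1. Strike 1 from A.
A has just one choice, so A = 11.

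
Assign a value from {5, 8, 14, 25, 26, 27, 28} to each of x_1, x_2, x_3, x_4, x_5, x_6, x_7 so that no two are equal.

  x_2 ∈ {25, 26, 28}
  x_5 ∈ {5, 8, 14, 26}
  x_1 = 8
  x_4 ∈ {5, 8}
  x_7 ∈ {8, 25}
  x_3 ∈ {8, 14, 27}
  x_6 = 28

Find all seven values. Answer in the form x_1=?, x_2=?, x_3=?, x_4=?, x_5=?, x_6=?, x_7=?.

x_1's domain is down to {8}, so x_1 = 8. Eliminate 8 elsewhere: x_3, x_4, x_5, x_7.
x_4 must be 5 (only option left). So x_5 can't be 5.
That leaves x_6 = 28. Strike 28 from x_2.
That leaves x_7 = 25. Remove 25 from x_2.
x_2 must be 26 (only option left). Eliminate 26 elsewhere: x_5.
x_5 must be 14 (only option left). So x_3 can't be 14.
x_3 must be 27 (only option left).

x_1=8, x_2=26, x_3=27, x_4=5, x_5=14, x_6=28, x_7=25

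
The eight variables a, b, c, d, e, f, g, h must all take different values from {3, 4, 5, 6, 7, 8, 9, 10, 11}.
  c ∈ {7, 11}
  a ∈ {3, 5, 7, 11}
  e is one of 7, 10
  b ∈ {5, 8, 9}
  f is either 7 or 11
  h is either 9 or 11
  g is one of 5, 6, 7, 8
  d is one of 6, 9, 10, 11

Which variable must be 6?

d

The 8 variables together cover exactly {3, 5, 6, 7, 8, 9, 10, 11} — 8 values for 8 variables — and 3 appears only in a's list, so a = 3.
c and f share exactly the 2 values {7, 11}; by pigeonhole those values go to them, so strike 7, 11 from d, e, g, h.
e has just one choice, so e = 10. Eliminate 10 elsewhere: d.
h must be 9 (only option left). Remove 9 from b, d.
So 6 goes to d.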